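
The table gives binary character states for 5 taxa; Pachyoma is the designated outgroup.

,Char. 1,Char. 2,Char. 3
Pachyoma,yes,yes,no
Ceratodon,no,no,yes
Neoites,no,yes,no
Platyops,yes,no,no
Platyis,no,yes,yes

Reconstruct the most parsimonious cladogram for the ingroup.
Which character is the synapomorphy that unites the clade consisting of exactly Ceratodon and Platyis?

Char. 3

Character polarity is set by the outgroup: the derived state is whichever differs from the outgroup's state, so for Char. 1, Char. 2 the derived state is 'no', and for the remaining characters it is 'yes'.
Char. 1 (derived state 'no') is shared by Ceratodon, Neoites, and Platyis — a synapomorphy uniting that clade.
Char. 2 groups Ceratodon and Platyops, which is incompatible with the clades supported by the remaining characters; treating it as convergent (homoplasy) costs fewer steps than any alternative tree.
Only Ceratodon and Platyis show the derived state 'yes' for Char. 3, supporting them as a clade.
Most parsimonious ingroup topology: ((Neoites,(Ceratodon,Platyis)),Platyops).
The clade {Ceratodon, Platyis} is supported by Char. 3: its derived state 'yes' occurs in exactly those taxa and in no other taxon (including the outgroup).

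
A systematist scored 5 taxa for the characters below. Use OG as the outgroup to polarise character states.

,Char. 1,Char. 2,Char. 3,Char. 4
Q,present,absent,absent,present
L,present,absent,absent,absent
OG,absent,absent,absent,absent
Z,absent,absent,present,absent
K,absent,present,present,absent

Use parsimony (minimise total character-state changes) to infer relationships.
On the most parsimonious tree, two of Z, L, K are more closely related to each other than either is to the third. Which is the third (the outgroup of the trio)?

L

The outgroup has state 'absent' for every character, so 'present' is the derived state throughout.
Char. 1: derived state 'present' in L and Q only — synapomorphy for {L, Q}.
Char. 2 (derived state 'present') is unique to K (autapomorphy; uninformative for grouping).
Only K and Z show the derived state 'present' for Char. 3, supporting them as a clade.
Char. 4: derived state 'present' in Q only — an autapomorphy, so it tells us nothing about relationships among taxa.
Most parsimonious ingroup topology: ((Z,K),(L,Q)).
Z and K share a more recent common ancestor with each other than either does with L, so L is the least closely related of the three.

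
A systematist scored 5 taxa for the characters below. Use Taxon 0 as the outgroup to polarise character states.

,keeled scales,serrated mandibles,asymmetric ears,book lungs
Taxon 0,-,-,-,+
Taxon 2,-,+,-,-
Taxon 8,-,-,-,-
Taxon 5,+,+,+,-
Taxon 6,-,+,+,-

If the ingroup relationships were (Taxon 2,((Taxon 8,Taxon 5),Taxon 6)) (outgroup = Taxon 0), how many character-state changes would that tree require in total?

Map each character onto (Taxon 2,((Taxon 8,Taxon 5),Taxon 6)) (rooted by Taxon 0) and count the minimum state changes it requires (Fitch parsimony):
keeled scales: 1; serrated mandibles: 2; asymmetric ears: 2; book lungs: 1.
Total tree length = 6.

6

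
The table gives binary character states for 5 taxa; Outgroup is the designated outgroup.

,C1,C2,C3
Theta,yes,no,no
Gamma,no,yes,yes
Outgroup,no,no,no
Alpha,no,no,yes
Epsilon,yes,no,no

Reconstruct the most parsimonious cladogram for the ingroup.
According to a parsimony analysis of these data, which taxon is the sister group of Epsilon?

The outgroup has state 'no' for every character, so 'yes' is the derived state throughout.
C1: derived state 'yes' in Epsilon and Theta only — synapomorphy for {Epsilon, Theta}.
C2: derived state 'yes' in Gamma only — an autapomorphy, so it tells us nothing about relationships among taxa.
C3: derived state 'yes' in Alpha and Gamma only — synapomorphy for {Alpha, Gamma}.
Most parsimonious ingroup topology: ((Alpha,Gamma),(Epsilon,Theta)).
Epsilon and Theta form a cherry on this tree, so they are sister taxa.

Theta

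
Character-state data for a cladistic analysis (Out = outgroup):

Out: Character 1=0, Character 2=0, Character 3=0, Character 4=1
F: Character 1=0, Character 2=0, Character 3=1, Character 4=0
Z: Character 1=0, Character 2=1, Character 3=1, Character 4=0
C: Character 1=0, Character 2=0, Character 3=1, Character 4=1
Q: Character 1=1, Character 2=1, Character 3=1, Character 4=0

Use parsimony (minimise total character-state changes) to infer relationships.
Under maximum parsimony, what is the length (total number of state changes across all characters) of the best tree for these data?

4

Character polarity is set by the outgroup: the derived state is whichever differs from the outgroup's state, so for Character 4 the derived state is '0', and for the remaining characters it is '1'.
Character 1 (derived state '1') is unique to Q (autapomorphy; uninformative for grouping).
Only Q and Z show the derived state '1' for Character 2, supporting them as a clade.
Character 3 (derived state '1') is shared by all ingroup taxa — unites the whole ingroup.
Character 4 (derived state '0') is shared by F, Q, and Z — a synapomorphy uniting that clade.
Most parsimonious ingroup topology: ((F,(Z,Q)),C).
Changes per character on this tree: Character 1: 1; Character 2: 1; Character 3: 1; Character 4: 1.
Total = 4.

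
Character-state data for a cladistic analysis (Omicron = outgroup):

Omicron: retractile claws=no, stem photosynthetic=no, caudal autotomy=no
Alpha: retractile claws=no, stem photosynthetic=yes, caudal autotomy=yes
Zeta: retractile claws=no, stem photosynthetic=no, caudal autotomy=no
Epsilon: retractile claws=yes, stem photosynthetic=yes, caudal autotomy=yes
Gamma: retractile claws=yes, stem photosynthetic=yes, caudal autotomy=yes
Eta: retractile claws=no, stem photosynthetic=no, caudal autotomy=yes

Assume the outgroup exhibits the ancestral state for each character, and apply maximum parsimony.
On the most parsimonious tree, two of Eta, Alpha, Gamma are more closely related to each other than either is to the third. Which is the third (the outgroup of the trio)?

The outgroup has state 'no' for every character, so 'yes' is the derived state throughout.
retractile claws (derived state 'yes') is shared by Epsilon and Gamma — a synapomorphy uniting that clade.
Only Alpha, Epsilon, and Gamma show the derived state 'yes' for stem photosynthetic, supporting them as a clade.
caudal autotomy (derived state 'yes') is shared by Alpha, Epsilon, Eta, and Gamma — a synapomorphy uniting that clade.
Most parsimonious ingroup topology: (((Alpha,(Epsilon,Gamma)),Eta),Zeta).
Alpha and Gamma share a more recent common ancestor with each other than either does with Eta, so Eta is the least closely related of the three.

Eta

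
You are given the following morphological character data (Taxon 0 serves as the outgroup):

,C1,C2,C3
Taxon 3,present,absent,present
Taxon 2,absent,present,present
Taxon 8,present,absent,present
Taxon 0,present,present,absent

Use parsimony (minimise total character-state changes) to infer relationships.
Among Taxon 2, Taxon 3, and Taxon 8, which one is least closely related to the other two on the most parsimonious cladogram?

Character polarity is set by the outgroup: the derived state is whichever differs from the outgroup's state, so for C1, C2 the derived state is 'absent', and for the remaining characters it is 'present'.
C1: derived state 'absent' in Taxon 2 only — an autapomorphy, so it tells us nothing about relationships among taxa.
C2: derived state 'absent' in Taxon 3 and Taxon 8 only — synapomorphy for {Taxon 3, Taxon 8}.
C3 (derived state 'present') is shared by all ingroup taxa — unites the whole ingroup.
Most parsimonious ingroup topology: (Taxon 2,(Taxon 8,Taxon 3)).
Taxon 8 and Taxon 3 share a more recent common ancestor with each other than either does with Taxon 2, so Taxon 2 is the least closely related of the three.

Taxon 2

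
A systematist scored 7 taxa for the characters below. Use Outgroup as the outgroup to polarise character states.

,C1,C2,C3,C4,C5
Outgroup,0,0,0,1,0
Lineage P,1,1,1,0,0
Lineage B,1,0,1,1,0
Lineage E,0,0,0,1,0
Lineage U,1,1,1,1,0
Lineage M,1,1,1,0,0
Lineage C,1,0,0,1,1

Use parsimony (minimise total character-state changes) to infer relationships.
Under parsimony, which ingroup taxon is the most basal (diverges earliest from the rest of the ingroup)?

Lineage E

Character polarity is set by the outgroup: the derived state is whichever differs from the outgroup's state, so for C4 the derived state is '0', and for the remaining characters it is '1'.
Only Lineage B, Lineage C, Lineage M, Lineage P, and Lineage U show the derived state '1' for C1, supporting them as a clade.
Only Lineage M, Lineage P, and Lineage U show the derived state '1' for C2, supporting them as a clade.
C3 (derived state '1') is shared by Lineage B, Lineage M, Lineage P, and Lineage U — a synapomorphy uniting that clade.
C4 (derived state '0') is shared by Lineage M and Lineage P — a synapomorphy uniting that clade.
C5 (derived state '1') is unique to Lineage C (autapomorphy; uninformative for grouping).
Most parsimonious ingroup topology: (((((Lineage P,Lineage M),Lineage U),Lineage B),Lineage C),Lineage E).
Lineage E is sister to the clade containing all other ingroup taxa, so it is the earliest-diverging (most basal) ingroup lineage.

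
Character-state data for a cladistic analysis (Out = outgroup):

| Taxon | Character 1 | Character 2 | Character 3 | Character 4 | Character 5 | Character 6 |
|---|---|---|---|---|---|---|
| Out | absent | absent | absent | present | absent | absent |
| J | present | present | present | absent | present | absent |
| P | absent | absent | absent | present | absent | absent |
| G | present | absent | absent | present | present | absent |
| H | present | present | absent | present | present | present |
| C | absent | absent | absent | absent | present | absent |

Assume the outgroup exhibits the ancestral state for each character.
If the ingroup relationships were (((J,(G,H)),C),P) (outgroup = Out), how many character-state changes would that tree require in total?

Map each character onto (((J,(G,H)),C),P) (rooted by Out) and count the minimum state changes it requires (Fitch parsimony):
Character 1: 1; Character 2: 2; Character 3: 1; Character 4: 2; Character 5: 1; Character 6: 1.
Total tree length = 8.

8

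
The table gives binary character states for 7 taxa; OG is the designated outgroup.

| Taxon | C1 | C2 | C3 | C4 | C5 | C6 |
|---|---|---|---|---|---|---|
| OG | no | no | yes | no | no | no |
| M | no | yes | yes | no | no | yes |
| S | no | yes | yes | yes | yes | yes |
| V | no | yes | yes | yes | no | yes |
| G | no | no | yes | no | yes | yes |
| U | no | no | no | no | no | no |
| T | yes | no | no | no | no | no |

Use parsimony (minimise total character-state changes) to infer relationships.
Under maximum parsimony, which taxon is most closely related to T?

Character polarity is set by the outgroup: the derived state is whichever differs from the outgroup's state, so for C3 the derived state is 'no', and for the remaining characters it is 'yes'.
C1: derived state 'yes' in T only — an autapomorphy, so it tells us nothing about relationships among taxa.
Only M, S, and V show the derived state 'yes' for C2, supporting them as a clade.
C3 (derived state 'no') is shared by T and U — a synapomorphy uniting that clade.
Only S and V show the derived state 'yes' for C4, supporting them as a clade.
C5 groups G and S, which is incompatible with the clades supported by the remaining characters; treating it as convergent (homoplasy) costs fewer steps than any alternative tree.
C6 (derived state 'yes') is shared by G, M, S, and V — a synapomorphy uniting that clade.
Most parsimonious ingroup topology: ((G,(M,(S,V))),(T,U)).
T and U form a cherry on this tree, so they are sister taxa.

U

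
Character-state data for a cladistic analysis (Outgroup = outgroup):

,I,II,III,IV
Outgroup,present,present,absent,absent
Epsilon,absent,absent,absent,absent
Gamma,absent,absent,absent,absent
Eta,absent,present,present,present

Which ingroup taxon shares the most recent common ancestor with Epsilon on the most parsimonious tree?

Gamma

Character polarity is set by the outgroup: the derived state is whichever differs from the outgroup's state, so for I, II the derived state is 'absent', and for the remaining characters it is 'present'.
I (derived state 'absent') is shared by all ingroup taxa — unites the whole ingroup.
Only Epsilon and Gamma show the derived state 'absent' for II, supporting them as a clade.
III: derived state 'present' in Eta only — an autapomorphy, so it tells us nothing about relationships among taxa.
IV: derived state 'present' in Eta only — an autapomorphy, so it tells us nothing about relationships among taxa.
Most parsimonious ingroup topology: ((Epsilon,Gamma),Eta).
Epsilon and Gamma form a cherry on this tree, so they are sister taxa.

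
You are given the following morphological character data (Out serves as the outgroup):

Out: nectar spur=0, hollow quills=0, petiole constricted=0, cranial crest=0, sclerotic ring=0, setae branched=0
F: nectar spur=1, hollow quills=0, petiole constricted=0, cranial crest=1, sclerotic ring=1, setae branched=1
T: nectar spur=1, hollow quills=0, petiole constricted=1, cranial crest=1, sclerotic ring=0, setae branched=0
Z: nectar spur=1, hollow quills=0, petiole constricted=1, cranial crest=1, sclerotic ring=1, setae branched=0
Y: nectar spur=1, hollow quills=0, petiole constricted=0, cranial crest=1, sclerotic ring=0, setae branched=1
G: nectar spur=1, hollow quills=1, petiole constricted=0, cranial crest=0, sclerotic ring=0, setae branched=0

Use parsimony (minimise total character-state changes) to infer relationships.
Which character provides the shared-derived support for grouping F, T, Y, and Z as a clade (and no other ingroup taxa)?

The outgroup has state '0' for every character, so '1' is the derived state throughout.
All ingroup taxa share the derived state '1' for nectar spur; it defines the ingroup but does not resolve relationships within it.
hollow quills: derived state '1' in G only — an autapomorphy, so it tells us nothing about relationships among taxa.
petiole constricted: derived state '1' in T and Z only — synapomorphy for {T, Z}.
cranial crest: derived state '1' in F, T, Y, and Z only — synapomorphy for {F, T, Y, Z}.
sclerotic ring (state '1') occurs in F and Z but conflicts with the nesting implied by the other characters — most parsimoniously interpreted as homoplasy.
setae branched (derived state '1') is shared by F and Y — a synapomorphy uniting that clade.
Most parsimonious ingroup topology: (((F,Y),(T,Z)),G).
The clade {F, T, Y, Z} is supported by cranial crest: its derived state '1' occurs in exactly those taxa and in no other taxon (including the outgroup).

cranial crest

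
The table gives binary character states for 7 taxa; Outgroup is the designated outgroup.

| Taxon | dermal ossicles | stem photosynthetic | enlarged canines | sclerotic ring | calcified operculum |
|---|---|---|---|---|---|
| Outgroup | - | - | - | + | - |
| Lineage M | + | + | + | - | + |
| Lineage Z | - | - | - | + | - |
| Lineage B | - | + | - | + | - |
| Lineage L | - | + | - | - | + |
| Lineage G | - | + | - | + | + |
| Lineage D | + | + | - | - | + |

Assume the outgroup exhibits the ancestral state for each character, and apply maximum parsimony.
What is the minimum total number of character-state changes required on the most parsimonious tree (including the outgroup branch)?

Character polarity is set by the outgroup: the derived state is whichever differs from the outgroup's state, so for sclerotic ring the derived state is '-', and for the remaining characters it is '+'.
Only Lineage D and Lineage M show the derived state '+' for dermal ossicles, supporting them as a clade.
Only Lineage B, Lineage D, Lineage G, Lineage L, and Lineage M show the derived state '+' for stem photosynthetic, supporting them as a clade.
enlarged canines (derived state '+') is unique to Lineage M (autapomorphy; uninformative for grouping).
Only Lineage D, Lineage L, and Lineage M show the derived state '-' for sclerotic ring, supporting them as a clade.
Only Lineage D, Lineage G, Lineage L, and Lineage M show the derived state '+' for calcified operculum, supporting them as a clade.
Most parsimonious ingroup topology: (((((Lineage M,Lineage D),Lineage L),Lineage G),Lineage B),Lineage Z).
Changes per character on this tree: dermal ossicles: 1; stem photosynthetic: 1; enlarged canines: 1; sclerotic ring: 1; calcified operculum: 1.
Total = 5.

5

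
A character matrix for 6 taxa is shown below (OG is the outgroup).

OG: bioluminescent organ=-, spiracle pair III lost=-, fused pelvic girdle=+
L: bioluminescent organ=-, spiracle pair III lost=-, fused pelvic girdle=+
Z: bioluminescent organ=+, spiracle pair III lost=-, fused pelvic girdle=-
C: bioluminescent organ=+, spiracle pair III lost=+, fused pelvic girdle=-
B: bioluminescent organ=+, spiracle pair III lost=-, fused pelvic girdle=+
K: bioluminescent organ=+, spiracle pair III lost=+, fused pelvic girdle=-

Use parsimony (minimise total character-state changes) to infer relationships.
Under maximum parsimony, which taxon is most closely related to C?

Character polarity is set by the outgroup: the derived state is whichever differs from the outgroup's state, so for fused pelvic girdle the derived state is '-', and for the remaining characters it is '+'.
bioluminescent organ (derived state '+') is shared by B, C, K, and Z — a synapomorphy uniting that clade.
spiracle pair III lost (derived state '+') is shared by C and K — a synapomorphy uniting that clade.
fused pelvic girdle (derived state '-') is shared by C, K, and Z — a synapomorphy uniting that clade.
Most parsimonious ingroup topology: (L,((Z,(C,K)),B)).
C and K form a cherry on this tree, so they are sister taxa.

K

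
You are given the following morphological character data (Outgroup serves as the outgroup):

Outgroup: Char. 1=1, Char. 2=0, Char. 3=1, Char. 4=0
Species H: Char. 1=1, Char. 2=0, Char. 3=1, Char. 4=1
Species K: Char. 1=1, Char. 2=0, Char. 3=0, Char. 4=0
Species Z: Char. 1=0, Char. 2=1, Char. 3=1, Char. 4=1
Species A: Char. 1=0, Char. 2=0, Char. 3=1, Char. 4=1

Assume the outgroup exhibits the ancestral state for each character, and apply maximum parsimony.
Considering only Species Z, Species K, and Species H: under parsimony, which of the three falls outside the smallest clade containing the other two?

Species K

Character polarity is set by the outgroup: the derived state is whichever differs from the outgroup's state, so for Char. 1, Char. 3 the derived state is '0', and for the remaining characters it is '1'.
Char. 1 (derived state '0') is shared by Species A and Species Z — a synapomorphy uniting that clade.
Char. 2: derived state '1' in Species Z only — an autapomorphy, so it tells us nothing about relationships among taxa.
Char. 3 (derived state '0') is unique to Species K (autapomorphy; uninformative for grouping).
Only Species A, Species H, and Species Z show the derived state '1' for Char. 4, supporting them as a clade.
Most parsimonious ingroup topology: ((Species H,(Species Z,Species A)),Species K).
Species Z and Species H share a more recent common ancestor with each other than either does with Species K, so Species K is the least closely related of the three.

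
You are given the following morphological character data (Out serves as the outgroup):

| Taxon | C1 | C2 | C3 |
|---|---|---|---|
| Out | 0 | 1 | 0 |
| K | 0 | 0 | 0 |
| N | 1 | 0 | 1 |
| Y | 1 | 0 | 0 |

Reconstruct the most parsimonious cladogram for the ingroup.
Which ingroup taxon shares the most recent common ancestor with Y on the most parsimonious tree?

Character polarity is set by the outgroup: the derived state is whichever differs from the outgroup's state, so for C2 the derived state is '0', and for the remaining characters it is '1'.
C1: derived state '1' in N and Y only — synapomorphy for {N, Y}.
C2 (derived state '0') is shared by all ingroup taxa — unites the whole ingroup.
C3: derived state '1' in N only — an autapomorphy, so it tells us nothing about relationships among taxa.
Most parsimonious ingroup topology: (K,(N,Y)).
Y and N form a cherry on this tree, so they are sister taxa.

N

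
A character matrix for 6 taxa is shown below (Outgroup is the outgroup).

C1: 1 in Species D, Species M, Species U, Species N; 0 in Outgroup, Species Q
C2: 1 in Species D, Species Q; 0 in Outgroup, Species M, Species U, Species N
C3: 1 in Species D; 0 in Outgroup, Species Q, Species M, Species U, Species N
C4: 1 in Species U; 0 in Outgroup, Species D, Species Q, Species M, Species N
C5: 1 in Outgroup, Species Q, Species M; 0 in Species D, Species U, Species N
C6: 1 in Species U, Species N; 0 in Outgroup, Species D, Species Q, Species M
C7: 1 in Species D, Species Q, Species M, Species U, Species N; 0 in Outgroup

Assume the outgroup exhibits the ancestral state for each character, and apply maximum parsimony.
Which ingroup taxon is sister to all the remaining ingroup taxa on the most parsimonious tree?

Species Q

Character polarity is set by the outgroup: the derived state is whichever differs from the outgroup's state, so for C5 the derived state is '0', and for the remaining characters it is '1'.
C1 (derived state '1') is shared by Species D, Species M, Species N, and Species U — a synapomorphy uniting that clade.
C2 groups Species D and Species Q, which is incompatible with the clades supported by the remaining characters; treating it as convergent (homoplasy) costs fewer steps than any alternative tree.
C3 (derived state '1') is unique to Species D (autapomorphy; uninformative for grouping).
C4 (derived state '1') is unique to Species U (autapomorphy; uninformative for grouping).
Only Species D, Species N, and Species U show the derived state '0' for C5, supporting them as a clade.
C6 (derived state '1') is shared by Species N and Species U — a synapomorphy uniting that clade.
All ingroup taxa share the derived state '1' for C7; it defines the ingroup but does not resolve relationships within it.
Most parsimonious ingroup topology: (((Species D,(Species U,Species N)),Species M),Species Q).
Species Q is sister to the clade containing all other ingroup taxa, so it is the earliest-diverging (most basal) ingroup lineage.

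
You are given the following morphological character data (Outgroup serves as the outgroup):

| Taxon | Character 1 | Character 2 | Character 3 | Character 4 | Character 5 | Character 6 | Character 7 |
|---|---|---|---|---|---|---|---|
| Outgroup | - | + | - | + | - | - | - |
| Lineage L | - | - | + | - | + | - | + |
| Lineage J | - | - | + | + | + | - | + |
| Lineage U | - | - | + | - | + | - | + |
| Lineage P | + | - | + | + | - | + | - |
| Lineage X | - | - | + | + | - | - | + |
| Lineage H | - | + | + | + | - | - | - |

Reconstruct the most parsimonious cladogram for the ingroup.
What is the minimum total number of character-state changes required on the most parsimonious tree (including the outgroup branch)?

Character polarity is set by the outgroup: the derived state is whichever differs from the outgroup's state, so for Character 2, Character 4 the derived state is '-', and for the remaining characters it is '+'.
Character 1: derived state '+' in Lineage P only — an autapomorphy, so it tells us nothing about relationships among taxa.
Character 2: derived state '-' in Lineage J, Lineage L, Lineage P, Lineage U, and Lineage X only — synapomorphy for {Lineage J, Lineage L, Lineage P, Lineage U, Lineage X}.
Character 3 (derived state '+') is shared by all ingroup taxa — unites the whole ingroup.
Character 4: derived state '-' in Lineage L and Lineage U only — synapomorphy for {Lineage L, Lineage U}.
Only Lineage J, Lineage L, and Lineage U show the derived state '+' for Character 5, supporting them as a clade.
Character 6: derived state '+' in Lineage P only — an autapomorphy, so it tells us nothing about relationships among taxa.
Character 7: derived state '+' in Lineage J, Lineage L, Lineage U, and Lineage X only — synapomorphy for {Lineage J, Lineage L, Lineage U, Lineage X}.
Most parsimonious ingroup topology: (((((Lineage L,Lineage U),Lineage J),Lineage X),Lineage P),Lineage H).
Changes per character on this tree: Character 1: 1; Character 2: 1; Character 3: 1; Character 4: 1; Character 5: 1; Character 6: 1; Character 7: 1.
Total = 7.

7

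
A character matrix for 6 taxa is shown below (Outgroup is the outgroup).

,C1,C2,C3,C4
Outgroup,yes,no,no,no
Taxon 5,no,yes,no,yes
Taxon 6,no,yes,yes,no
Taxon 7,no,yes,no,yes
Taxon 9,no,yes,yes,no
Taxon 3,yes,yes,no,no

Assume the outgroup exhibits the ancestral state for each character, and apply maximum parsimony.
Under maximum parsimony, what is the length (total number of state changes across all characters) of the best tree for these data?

4

Character polarity is set by the outgroup: the derived state is whichever differs from the outgroup's state, so for C1 the derived state is 'no', and for the remaining characters it is 'yes'.
C1: derived state 'no' in Taxon 5, Taxon 6, Taxon 7, and Taxon 9 only — synapomorphy for {Taxon 5, Taxon 6, Taxon 7, Taxon 9}.
C2 (derived state 'yes') is shared by all ingroup taxa — unites the whole ingroup.
C3 (derived state 'yes') is shared by Taxon 6 and Taxon 9 — a synapomorphy uniting that clade.
Only Taxon 5 and Taxon 7 show the derived state 'yes' for C4, supporting them as a clade.
Most parsimonious ingroup topology: (((Taxon 5,Taxon 7),(Taxon 6,Taxon 9)),Taxon 3).
Changes per character on this tree: C1: 1; C2: 1; C3: 1; C4: 1.
Total = 4.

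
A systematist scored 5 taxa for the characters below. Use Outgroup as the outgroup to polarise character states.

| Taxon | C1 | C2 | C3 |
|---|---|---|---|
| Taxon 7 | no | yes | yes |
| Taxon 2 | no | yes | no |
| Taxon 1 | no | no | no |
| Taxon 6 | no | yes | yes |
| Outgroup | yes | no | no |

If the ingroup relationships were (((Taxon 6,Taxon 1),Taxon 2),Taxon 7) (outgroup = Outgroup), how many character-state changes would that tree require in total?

5

Map each character onto (((Taxon 6,Taxon 1),Taxon 2),Taxon 7) (rooted by Outgroup) and count the minimum state changes it requires (Fitch parsimony):
C1: 1; C2: 2; C3: 2.
Total tree length = 5.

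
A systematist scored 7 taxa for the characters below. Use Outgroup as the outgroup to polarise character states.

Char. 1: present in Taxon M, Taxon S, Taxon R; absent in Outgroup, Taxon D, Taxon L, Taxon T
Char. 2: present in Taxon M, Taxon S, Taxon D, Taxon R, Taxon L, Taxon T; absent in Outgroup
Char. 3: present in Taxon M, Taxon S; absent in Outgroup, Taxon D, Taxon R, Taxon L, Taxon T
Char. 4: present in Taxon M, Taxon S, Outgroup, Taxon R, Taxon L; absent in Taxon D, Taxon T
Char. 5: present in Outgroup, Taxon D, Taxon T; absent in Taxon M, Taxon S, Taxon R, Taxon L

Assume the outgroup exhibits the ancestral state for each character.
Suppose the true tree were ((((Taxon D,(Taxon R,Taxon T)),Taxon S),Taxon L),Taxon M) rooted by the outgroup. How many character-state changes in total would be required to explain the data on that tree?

11

Map each character onto ((((Taxon D,(Taxon R,Taxon T)),Taxon S),Taxon L),Taxon M) (rooted by Outgroup) and count the minimum state changes it requires (Fitch parsimony):
Char. 1: 3; Char. 2: 1; Char. 3: 2; Char. 4: 2; Char. 5: 3.
Total tree length = 11.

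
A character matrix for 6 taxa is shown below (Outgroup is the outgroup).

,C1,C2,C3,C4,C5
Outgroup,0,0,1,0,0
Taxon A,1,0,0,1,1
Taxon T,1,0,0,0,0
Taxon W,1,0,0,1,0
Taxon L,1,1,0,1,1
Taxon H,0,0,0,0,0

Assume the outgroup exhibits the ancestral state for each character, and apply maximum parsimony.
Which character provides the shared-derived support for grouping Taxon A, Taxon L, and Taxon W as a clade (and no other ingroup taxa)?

Character polarity is set by the outgroup: the derived state is whichever differs from the outgroup's state, so for C3 the derived state is '0', and for the remaining characters it is '1'.
C1 (derived state '1') is shared by Taxon A, Taxon L, Taxon T, and Taxon W — a synapomorphy uniting that clade.
C2: derived state '1' in Taxon L only — an autapomorphy, so it tells us nothing about relationships among taxa.
C3 (derived state '0') is shared by all ingroup taxa — unites the whole ingroup.
Only Taxon A, Taxon L, and Taxon W show the derived state '1' for C4, supporting them as a clade.
Only Taxon A and Taxon L show the derived state '1' for C5, supporting them as a clade.
Most parsimonious ingroup topology: ((((Taxon A,Taxon L),Taxon W),Taxon T),Taxon H).
The clade {Taxon A, Taxon L, Taxon W} is supported by C4: its derived state '1' occurs in exactly those taxa and in no other taxon (including the outgroup).

C4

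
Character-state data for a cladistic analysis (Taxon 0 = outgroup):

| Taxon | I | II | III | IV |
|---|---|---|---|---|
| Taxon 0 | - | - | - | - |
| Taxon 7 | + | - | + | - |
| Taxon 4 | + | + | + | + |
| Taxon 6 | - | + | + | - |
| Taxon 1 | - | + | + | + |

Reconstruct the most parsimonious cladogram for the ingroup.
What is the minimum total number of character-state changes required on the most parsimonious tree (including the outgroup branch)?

The outgroup has state '-' for every character, so '+' is the derived state throughout.
I (state '+') occurs in Taxon 4 and Taxon 7 but conflicts with the nesting implied by the other characters — most parsimoniously interpreted as homoplasy.
Only Taxon 1, Taxon 4, and Taxon 6 show the derived state '+' for II, supporting them as a clade.
All ingroup taxa share the derived state '+' for III; it defines the ingroup but does not resolve relationships within it.
Only Taxon 1 and Taxon 4 show the derived state '+' for IV, supporting them as a clade.
Most parsimonious ingroup topology: (Taxon 7,((Taxon 4,Taxon 1),Taxon 6)).
Changes per character on this tree: I: 2; II: 1; III: 1; IV: 1.
Total = 5.

5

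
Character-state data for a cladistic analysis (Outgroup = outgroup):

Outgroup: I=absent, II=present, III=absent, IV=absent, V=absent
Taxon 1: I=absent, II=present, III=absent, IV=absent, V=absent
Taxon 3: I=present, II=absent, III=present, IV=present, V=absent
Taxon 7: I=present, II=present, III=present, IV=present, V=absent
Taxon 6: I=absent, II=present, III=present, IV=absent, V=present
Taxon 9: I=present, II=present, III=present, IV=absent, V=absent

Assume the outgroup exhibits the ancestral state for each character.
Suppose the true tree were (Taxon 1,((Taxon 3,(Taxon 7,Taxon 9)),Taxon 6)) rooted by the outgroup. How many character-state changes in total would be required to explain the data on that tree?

6

Map each character onto (Taxon 1,((Taxon 3,(Taxon 7,Taxon 9)),Taxon 6)) (rooted by Outgroup) and count the minimum state changes it requires (Fitch parsimony):
I: 1; II: 1; III: 1; IV: 2; V: 1.
Total tree length = 6.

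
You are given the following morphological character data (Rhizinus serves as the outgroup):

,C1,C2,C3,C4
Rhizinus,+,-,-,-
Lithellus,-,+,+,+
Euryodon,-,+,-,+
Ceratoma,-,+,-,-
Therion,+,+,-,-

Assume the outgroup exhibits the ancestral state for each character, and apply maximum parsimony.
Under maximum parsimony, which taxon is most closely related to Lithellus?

Character polarity is set by the outgroup: the derived state is whichever differs from the outgroup's state, so for C1 the derived state is '-', and for the remaining characters it is '+'.
C1 (derived state '-') is shared by Ceratoma, Euryodon, and Lithellus — a synapomorphy uniting that clade.
C2 (derived state '+') is shared by all ingroup taxa — unites the whole ingroup.
C3 (derived state '+') is unique to Lithellus (autapomorphy; uninformative for grouping).
Only Euryodon and Lithellus show the derived state '+' for C4, supporting them as a clade.
Most parsimonious ingroup topology: (((Lithellus,Euryodon),Ceratoma),Therion).
Lithellus and Euryodon form a cherry on this tree, so they are sister taxa.

Euryodon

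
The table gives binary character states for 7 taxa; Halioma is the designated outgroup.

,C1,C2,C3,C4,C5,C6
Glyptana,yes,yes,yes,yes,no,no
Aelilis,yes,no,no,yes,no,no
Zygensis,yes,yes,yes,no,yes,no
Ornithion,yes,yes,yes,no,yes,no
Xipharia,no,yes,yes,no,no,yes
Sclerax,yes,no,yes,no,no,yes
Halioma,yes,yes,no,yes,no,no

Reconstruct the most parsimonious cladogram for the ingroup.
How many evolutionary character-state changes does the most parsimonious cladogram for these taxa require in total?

Character polarity is set by the outgroup: the derived state is whichever differs from the outgroup's state, so for C1, C2, C4 the derived state is 'no', and for the remaining characters it is 'yes'.
C1: derived state 'no' in Xipharia only — an autapomorphy, so it tells us nothing about relationships among taxa.
C2 groups Aelilis and Sclerax, which is incompatible with the clades supported by the remaining characters; treating it as convergent (homoplasy) costs fewer steps than any alternative tree.
Only Glyptana, Ornithion, Sclerax, Xipharia, and Zygensis show the derived state 'yes' for C3, supporting them as a clade.
Only Ornithion, Sclerax, Xipharia, and Zygensis show the derived state 'no' for C4, supporting them as a clade.
Only Ornithion and Zygensis show the derived state 'yes' for C5, supporting them as a clade.
C6: derived state 'yes' in Sclerax and Xipharia only — synapomorphy for {Sclerax, Xipharia}.
Most parsimonious ingroup topology: (Aelilis,(((Zygensis,Ornithion),(Xipharia,Sclerax)),Glyptana)).
Changes per character on this tree: C1: 1; C2: 2; C3: 1; C4: 1; C5: 1; C6: 1.
Total = 7.

7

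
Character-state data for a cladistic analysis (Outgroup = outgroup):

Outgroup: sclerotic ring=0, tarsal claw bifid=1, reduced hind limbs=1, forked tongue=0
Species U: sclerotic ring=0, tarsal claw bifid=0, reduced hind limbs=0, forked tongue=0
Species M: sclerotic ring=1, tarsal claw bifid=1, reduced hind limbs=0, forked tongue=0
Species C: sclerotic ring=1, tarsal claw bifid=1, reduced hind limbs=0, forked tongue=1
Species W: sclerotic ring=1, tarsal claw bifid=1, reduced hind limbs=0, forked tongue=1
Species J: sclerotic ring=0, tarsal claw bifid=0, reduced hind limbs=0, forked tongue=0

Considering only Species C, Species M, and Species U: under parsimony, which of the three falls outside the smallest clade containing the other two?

Species U

Character polarity is set by the outgroup: the derived state is whichever differs from the outgroup's state, so for tarsal claw bifid, reduced hind limbs the derived state is '0', and for the remaining characters it is '1'.
Only Species C, Species M, and Species W show the derived state '1' for sclerotic ring, supporting them as a clade.
tarsal claw bifid: derived state '0' in Species J and Species U only — synapomorphy for {Species J, Species U}.
reduced hind limbs (derived state '0') is shared by all ingroup taxa — unites the whole ingroup.
Only Species C and Species W show the derived state '1' for forked tongue, supporting them as a clade.
Most parsimonious ingroup topology: ((Species U,Species J),(Species M,(Species C,Species W))).
Species M and Species C share a more recent common ancestor with each other than either does with Species U, so Species U is the least closely related of the three.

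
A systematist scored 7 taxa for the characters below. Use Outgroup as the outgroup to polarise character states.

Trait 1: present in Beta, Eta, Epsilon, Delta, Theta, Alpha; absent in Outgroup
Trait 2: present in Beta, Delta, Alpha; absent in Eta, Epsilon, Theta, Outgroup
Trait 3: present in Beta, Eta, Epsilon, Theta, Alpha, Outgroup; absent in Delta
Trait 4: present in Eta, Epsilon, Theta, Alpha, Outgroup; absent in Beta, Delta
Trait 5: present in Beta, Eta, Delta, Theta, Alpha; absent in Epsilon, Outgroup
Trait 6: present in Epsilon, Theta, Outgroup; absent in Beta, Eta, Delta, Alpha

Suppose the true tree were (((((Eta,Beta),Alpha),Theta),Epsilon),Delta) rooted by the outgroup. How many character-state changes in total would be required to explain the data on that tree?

Map each character onto (((((Eta,Beta),Alpha),Theta),Epsilon),Delta) (rooted by Outgroup) and count the minimum state changes it requires (Fitch parsimony):
Trait 1: 1; Trait 2: 3; Trait 3: 1; Trait 4: 2; Trait 5: 2; Trait 6: 2.
Total tree length = 11.

11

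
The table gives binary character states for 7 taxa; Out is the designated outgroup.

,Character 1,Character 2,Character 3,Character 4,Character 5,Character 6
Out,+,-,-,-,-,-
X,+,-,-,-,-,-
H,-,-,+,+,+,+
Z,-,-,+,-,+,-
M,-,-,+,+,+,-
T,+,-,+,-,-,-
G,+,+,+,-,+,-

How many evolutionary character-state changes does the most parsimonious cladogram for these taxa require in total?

Character polarity is set by the outgroup: the derived state is whichever differs from the outgroup's state, so for Character 1 the derived state is '-', and for the remaining characters it is '+'.
Character 1: derived state '-' in H, M, and Z only — synapomorphy for {H, M, Z}.
Character 2 (derived state '+') is unique to G (autapomorphy; uninformative for grouping).
Character 3 (derived state '+') is shared by G, H, M, T, and Z — a synapomorphy uniting that clade.
Character 4 (derived state '+') is shared by H and M — a synapomorphy uniting that clade.
Character 5 (derived state '+') is shared by G, H, M, and Z — a synapomorphy uniting that clade.
Character 6 (derived state '+') is unique to H (autapomorphy; uninformative for grouping).
Most parsimonious ingroup topology: (X,((((H,M),Z),G),T)).
Changes per character on this tree: Character 1: 1; Character 2: 1; Character 3: 1; Character 4: 1; Character 5: 1; Character 6: 1.
Total = 6.

6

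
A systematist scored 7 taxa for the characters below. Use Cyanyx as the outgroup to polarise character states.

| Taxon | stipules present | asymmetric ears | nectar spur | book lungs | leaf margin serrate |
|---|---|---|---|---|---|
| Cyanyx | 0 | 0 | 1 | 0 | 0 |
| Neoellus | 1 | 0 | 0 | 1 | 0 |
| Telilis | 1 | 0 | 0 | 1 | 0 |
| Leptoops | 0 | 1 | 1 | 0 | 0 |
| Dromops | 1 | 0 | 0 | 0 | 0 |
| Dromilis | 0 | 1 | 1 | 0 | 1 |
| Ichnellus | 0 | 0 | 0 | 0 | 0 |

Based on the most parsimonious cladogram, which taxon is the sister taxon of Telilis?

Neoellus

Character polarity is set by the outgroup: the derived state is whichever differs from the outgroup's state, so for nectar spur the derived state is '0', and for the remaining characters it is '1'.
stipules present: derived state '1' in Dromops, Neoellus, and Telilis only — synapomorphy for {Dromops, Neoellus, Telilis}.
Only Dromilis and Leptoops show the derived state '1' for asymmetric ears, supporting them as a clade.
nectar spur: derived state '0' in Dromops, Ichnellus, Neoellus, and Telilis only — synapomorphy for {Dromops, Ichnellus, Neoellus, Telilis}.
book lungs (derived state '1') is shared by Neoellus and Telilis — a synapomorphy uniting that clade.
leaf margin serrate (derived state '1') is unique to Dromilis (autapomorphy; uninformative for grouping).
Most parsimonious ingroup topology: ((((Neoellus,Telilis),Dromops),Ichnellus),(Leptoops,Dromilis)).
Telilis and Neoellus form a cherry on this tree, so they are sister taxa.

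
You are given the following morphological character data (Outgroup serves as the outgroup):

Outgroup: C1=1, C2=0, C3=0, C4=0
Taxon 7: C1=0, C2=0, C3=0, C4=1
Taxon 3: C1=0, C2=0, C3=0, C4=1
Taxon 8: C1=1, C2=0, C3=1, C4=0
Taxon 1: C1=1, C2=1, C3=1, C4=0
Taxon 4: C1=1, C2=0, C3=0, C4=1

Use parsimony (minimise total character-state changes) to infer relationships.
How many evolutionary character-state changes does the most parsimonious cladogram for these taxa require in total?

Character polarity is set by the outgroup: the derived state is whichever differs from the outgroup's state, so for C1 the derived state is '0', and for the remaining characters it is '1'.
C1: derived state '0' in Taxon 3 and Taxon 7 only — synapomorphy for {Taxon 3, Taxon 7}.
C2 (derived state '1') is unique to Taxon 1 (autapomorphy; uninformative for grouping).
C3: derived state '1' in Taxon 1 and Taxon 8 only — synapomorphy for {Taxon 1, Taxon 8}.
C4 (derived state '1') is shared by Taxon 3, Taxon 4, and Taxon 7 — a synapomorphy uniting that clade.
Most parsimonious ingroup topology: (((Taxon 7,Taxon 3),Taxon 4),(Taxon 8,Taxon 1)).
Changes per character on this tree: C1: 1; C2: 1; C3: 1; C4: 1.
Total = 4.

4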